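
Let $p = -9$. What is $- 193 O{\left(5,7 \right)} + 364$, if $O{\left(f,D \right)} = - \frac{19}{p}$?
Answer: $- \frac{391}{9} \approx -43.444$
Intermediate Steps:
$O{\left(f,D \right)} = \frac{19}{9}$ ($O{\left(f,D \right)} = - \frac{19}{-9} = \left(-19\right) \left(- \frac{1}{9}\right) = \frac{19}{9}$)
$- 193 O{\left(5,7 \right)} + 364 = \left(-193\right) \frac{19}{9} + 364 = - \frac{3667}{9} + 364 = - \frac{391}{9}$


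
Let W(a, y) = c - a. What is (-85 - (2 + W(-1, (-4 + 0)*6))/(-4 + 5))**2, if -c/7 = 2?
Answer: 5476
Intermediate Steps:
c = -14 (c = -7*2 = -14)
W(a, y) = -14 - a
(-85 - (2 + W(-1, (-4 + 0)*6))/(-4 + 5))**2 = (-85 - (2 + (-14 - 1*(-1)))/(-4 + 5))**2 = (-85 - (2 + (-14 + 1))/1)**2 = (-85 - (2 - 13))**2 = (-85 - (-11))**2 = (-85 - 1*(-11))**2 = (-85 + 11)**2 = (-74)**2 = 5476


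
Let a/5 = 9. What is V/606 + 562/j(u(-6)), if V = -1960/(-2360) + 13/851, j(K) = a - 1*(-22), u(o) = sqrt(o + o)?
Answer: 8551312385/1019292909 ≈ 8.3895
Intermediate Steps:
a = 45 (a = 5*9 = 45)
u(o) = sqrt(2)*sqrt(o) (u(o) = sqrt(2*o) = sqrt(2)*sqrt(o))
j(K) = 67 (j(K) = 45 - 1*(-22) = 45 + 22 = 67)
V = 42466/50209 (V = -1960*(-1/2360) + 13*(1/851) = 49/59 + 13/851 = 42466/50209 ≈ 0.84578)
V/606 + 562/j(u(-6)) = (42466/50209)/606 + 562/67 = (42466/50209)*(1/606) + 562*(1/67) = 21233/15213327 + 562/67 = 8551312385/1019292909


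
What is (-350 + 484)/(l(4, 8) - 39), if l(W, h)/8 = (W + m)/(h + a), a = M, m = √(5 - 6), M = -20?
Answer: -50250/15629 + 804*I/15629 ≈ -3.2152 + 0.051443*I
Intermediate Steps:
m = I (m = √(-1) = I ≈ 1.0*I)
a = -20
l(W, h) = 8*(I + W)/(-20 + h) (l(W, h) = 8*((W + I)/(h - 20)) = 8*((I + W)/(-20 + h)) = 8*(I + W)/(-20 + h))
(-350 + 484)/(l(4, 8) - 39) = (-350 + 484)/(8*(I + 4)/(-20 + 8) - 39) = 134/(8*(4 + I)/(-12) - 39) = 134/(8*(-1/12)*(4 + I) - 39) = 134/((-8/3 - 2*I/3) - 39) = 134/(-125/3 - 2*I/3) = 134*(9*(-125/3 + 2*I/3)/15629) = 1206*(-125/3 + 2*I/3)/15629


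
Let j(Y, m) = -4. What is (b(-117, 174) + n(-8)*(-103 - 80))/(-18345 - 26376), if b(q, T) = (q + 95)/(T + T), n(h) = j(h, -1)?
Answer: -127357/7781454 ≈ -0.016367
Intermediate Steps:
n(h) = -4
b(q, T) = (95 + q)/(2*T) (b(q, T) = (95 + q)/((2*T)) = (95 + q)*(1/(2*T)) = (95 + q)/(2*T))
(b(-117, 174) + n(-8)*(-103 - 80))/(-18345 - 26376) = ((1/2)*(95 - 117)/174 - 4*(-103 - 80))/(-18345 - 26376) = ((1/2)*(1/174)*(-22) - 4*(-183))/(-44721) = (-11/174 + 732)*(-1/44721) = (127357/174)*(-1/44721) = -127357/7781454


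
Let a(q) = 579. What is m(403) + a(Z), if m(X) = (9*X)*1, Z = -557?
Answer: 4206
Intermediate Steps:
m(X) = 9*X
m(403) + a(Z) = 9*403 + 579 = 3627 + 579 = 4206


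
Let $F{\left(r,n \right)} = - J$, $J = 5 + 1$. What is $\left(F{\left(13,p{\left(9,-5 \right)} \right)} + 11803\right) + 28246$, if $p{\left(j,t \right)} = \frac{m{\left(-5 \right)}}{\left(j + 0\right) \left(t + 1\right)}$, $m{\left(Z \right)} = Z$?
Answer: $40043$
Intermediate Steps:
$J = 6$
$p{\left(j,t \right)} = - \frac{5}{j \left(1 + t\right)}$ ($p{\left(j,t \right)} = - \frac{5}{\left(j + 0\right) \left(t + 1\right)} = - \frac{5}{j \left(1 + t\right)}$)
$F{\left(r,n \right)} = -6$ ($F{\left(r,n \right)} = \left(-1\right) 6 = -6$)
$\left(F{\left(13,p{\left(9,-5 \right)} \right)} + 11803\right) + 28246 = \left(-6 + 11803\right) + 28246 = 11797 + 28246 = 40043$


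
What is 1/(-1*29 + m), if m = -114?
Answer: -1/143 ≈ -0.0069930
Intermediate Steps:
1/(-1*29 + m) = 1/(-1*29 - 114) = 1/(-29 - 114) = 1/(-143) = -1/143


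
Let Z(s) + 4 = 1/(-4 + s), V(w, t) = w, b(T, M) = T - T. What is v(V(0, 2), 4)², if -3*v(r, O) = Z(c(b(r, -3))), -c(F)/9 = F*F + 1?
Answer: 2809/1521 ≈ 1.8468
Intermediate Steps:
b(T, M) = 0
c(F) = -9 - 9*F² (c(F) = -9*(F*F + 1) = -9*(F² + 1) = -9*(1 + F²) = -9 - 9*F²)
Z(s) = -4 + 1/(-4 + s)
v(r, O) = 53/39 (v(r, O) = -(17 - 4*(-9 - 9*0²))/(3*(-4 + (-9 - 9*0²))) = -(17 - 4*(-9 - 9*0))/(3*(-4 + (-9 - 9*0))) = -(17 - 4*(-9 + 0))/(3*(-4 + (-9 + 0))) = -(17 - 4*(-9))/(3*(-4 - 9)) = -(17 + 36)/(3*(-13)) = -(-1)*53/39 = -⅓*(-53/13) = 53/39)
v(V(0, 2), 4)² = (53/39)² = 2809/1521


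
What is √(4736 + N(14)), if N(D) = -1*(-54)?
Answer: √4790 ≈ 69.210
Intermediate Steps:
N(D) = 54
√(4736 + N(14)) = √(4736 + 54) = √4790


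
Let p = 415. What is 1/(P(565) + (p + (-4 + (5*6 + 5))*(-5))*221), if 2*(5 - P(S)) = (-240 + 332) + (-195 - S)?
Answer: 1/57799 ≈ 1.7301e-5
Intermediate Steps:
P(S) = 113/2 + S/2 (P(S) = 5 - ((-240 + 332) + (-195 - S))/2 = 5 - (92 + (-195 - S))/2 = 5 - (-103 - S)/2 = 5 + (103/2 + S/2) = 113/2 + S/2)
1/(P(565) + (p + (-4 + (5*6 + 5))*(-5))*221) = 1/((113/2 + (1/2)*565) + (415 + (-4 + (5*6 + 5))*(-5))*221) = 1/((113/2 + 565/2) + (415 + (-4 + (30 + 5))*(-5))*221) = 1/(339 + (415 + (-4 + 35)*(-5))*221) = 1/(339 + (415 + 31*(-5))*221) = 1/(339 + (415 - 155)*221) = 1/(339 + 260*221) = 1/(339 + 57460) = 1/57799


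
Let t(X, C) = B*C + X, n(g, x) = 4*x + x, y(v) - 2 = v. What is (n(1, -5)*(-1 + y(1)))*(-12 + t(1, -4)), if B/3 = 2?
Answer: 1750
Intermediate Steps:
B = 6 (B = 3*2 = 6)
y(v) = 2 + v
n(g, x) = 5*x
t(X, C) = X + 6*C (t(X, C) = 6*C + X = X + 6*C)
(n(1, -5)*(-1 + y(1)))*(-12 + t(1, -4)) = ((5*(-5))*(-1 + (2 + 1)))*(-12 + (1 + 6*(-4))) = (-25*(-1 + 3))*(-12 + (1 - 24)) = (-25*2)*(-12 - 23) = -50*(-35) = 1750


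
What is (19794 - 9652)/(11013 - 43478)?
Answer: -10142/32465 ≈ -0.31240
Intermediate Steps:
(19794 - 9652)/(11013 - 43478) = 10142/(-32465) = 10142*(-1/32465) = -10142/32465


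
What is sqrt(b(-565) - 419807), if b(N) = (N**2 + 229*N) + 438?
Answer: I*sqrt(229529) ≈ 479.09*I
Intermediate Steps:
b(N) = 438 + N**2 + 229*N
sqrt(b(-565) - 419807) = sqrt((438 + (-565)**2 + 229*(-565)) - 419807) = sqrt((438 + 319225 - 129385) - 419807) = sqrt(190278 - 419807) = sqrt(-229529) = I*sqrt(229529)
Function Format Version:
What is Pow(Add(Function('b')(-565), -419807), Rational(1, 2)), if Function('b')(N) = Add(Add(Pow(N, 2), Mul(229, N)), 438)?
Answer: Mul(I, Pow(229529, Rational(1, 2))) ≈ Mul(479.09, I)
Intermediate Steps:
Function('b')(N) = Add(438, Pow(N, 2), Mul(229, N))
Pow(Add(Function('b')(-565), -419807), Rational(1, 2)) = Pow(Add(Add(438, Pow(-565, 2), Mul(229, -565)), -419807), Rational(1, 2)) = Pow(Add(Add(438, 319225, -129385), -419807), Rational(1, 2)) = Pow(Add(190278, -419807), Rational(1, 2)) = Pow(-229529, Rational(1, 2)) = Mul(I, Pow(229529, Rational(1, 2)))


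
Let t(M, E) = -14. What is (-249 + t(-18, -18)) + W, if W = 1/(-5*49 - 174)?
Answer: -110198/419 ≈ -263.00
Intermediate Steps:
W = -1/419 (W = 1/(-245 - 174) = 1/(-419) = -1/419 ≈ -0.0023866)
(-249 + t(-18, -18)) + W = (-249 - 14) - 1/419 = -263 - 1/419 = -110198/419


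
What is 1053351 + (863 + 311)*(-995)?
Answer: -114779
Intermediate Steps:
1053351 + (863 + 311)*(-995) = 1053351 + 1174*(-995) = 1053351 - 1168130 = -114779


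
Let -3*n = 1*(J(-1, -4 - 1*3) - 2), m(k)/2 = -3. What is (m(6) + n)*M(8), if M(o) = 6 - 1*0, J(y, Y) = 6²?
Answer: -104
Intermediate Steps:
m(k) = -6 (m(k) = 2*(-3) = -6)
J(y, Y) = 36
M(o) = 6 (M(o) = 6 + 0 = 6)
n = -34/3 (n = -(36 - 2)/3 = -34/3 ≈ -11.333)
(m(6) + n)*M(8) = (-6 - 34/3)*6 = -52/3*6 = -104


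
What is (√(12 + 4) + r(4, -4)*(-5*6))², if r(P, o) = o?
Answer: 15376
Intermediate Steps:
(√(12 + 4) + r(4, -4)*(-5*6))² = (√(12 + 4) - (-20)*6)² = (√16 - 4*(-30))² = (4 + 120)² = 124² = 15376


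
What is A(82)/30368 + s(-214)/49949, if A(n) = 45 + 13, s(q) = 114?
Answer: 3179497/758425616 ≈ 0.0041922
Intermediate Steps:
A(n) = 58
A(82)/30368 + s(-214)/49949 = 58/30368 + 114/49949 = 58*(1/30368) + 114*(1/49949) = 29/15184 + 114/49949 = 3179497/758425616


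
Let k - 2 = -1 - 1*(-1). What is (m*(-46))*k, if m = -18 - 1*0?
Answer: 1656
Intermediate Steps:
m = -18 (m = -18 + 0 = -18)
k = 2 (k = 2 + (-1 - 1*(-1)) = 2 + (-1 + 1) = 2 + 0 = 2)
(m*(-46))*k = -18*(-46)*2 = 828*2 = 1656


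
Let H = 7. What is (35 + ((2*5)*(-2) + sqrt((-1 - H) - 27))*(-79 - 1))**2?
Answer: 2449225 - 261600*I*sqrt(35) ≈ 2.4492e+6 - 1.5476e+6*I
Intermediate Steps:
(35 + ((2*5)*(-2) + sqrt((-1 - H) - 27))*(-79 - 1))**2 = (35 + ((2*5)*(-2) + sqrt((-1 - 1*7) - 27))*(-79 - 1))**2 = (35 + (10*(-2) + sqrt((-1 - 7) - 27))*(-80))**2 = (35 + (-20 + sqrt(-8 - 27))*(-80))**2 = (35 + (-20 + sqrt(-35))*(-80))**2 = (35 + (-20 + I*sqrt(35))*(-80))**2 = (35 + (1600 - 80*I*sqrt(35)))**2 = (1635 - 80*I*sqrt(35))**2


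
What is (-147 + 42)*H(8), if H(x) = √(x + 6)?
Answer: -105*√14 ≈ -392.87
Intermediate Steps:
H(x) = √(6 + x)
(-147 + 42)*H(8) = (-147 + 42)*√(6 + 8) = -105*√14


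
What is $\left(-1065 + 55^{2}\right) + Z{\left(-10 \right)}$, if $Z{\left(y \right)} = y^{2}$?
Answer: $2060$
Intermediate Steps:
$\left(-1065 + 55^{2}\right) + Z{\left(-10 \right)} = \left(-1065 + 55^{2}\right) + \left(-10\right)^{2} = \left(-1065 + 3025\right) + 100 = 1960 + 100 = 2060$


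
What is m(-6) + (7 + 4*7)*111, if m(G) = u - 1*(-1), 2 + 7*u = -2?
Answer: 27198/7 ≈ 3885.4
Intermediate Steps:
u = -4/7 (u = -2/7 + (⅐)*(-2) = -2/7 - 2/7 = -4/7 ≈ -0.57143)
m(G) = 3/7 (m(G) = -4/7 - 1*(-1) = -4/7 + 1 = 3/7)
m(-6) + (7 + 4*7)*111 = 3/7 + (7 + 4*7)*111 = 3/7 + (7 + 28)*111 = 3/7 + 35*111 = 3/7 + 3885 = 27198/7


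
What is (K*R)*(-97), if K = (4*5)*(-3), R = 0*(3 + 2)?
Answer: 0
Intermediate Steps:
R = 0 (R = 0*5 = 0)
K = -60 (K = 20*(-3) = -60)
(K*R)*(-97) = -60*0*(-97) = 0*(-97) = 0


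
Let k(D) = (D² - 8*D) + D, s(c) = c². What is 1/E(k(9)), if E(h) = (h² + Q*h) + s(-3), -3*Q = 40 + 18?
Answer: -1/15 ≈ -0.066667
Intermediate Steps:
Q = -58/3 (Q = -(40 + 18)/3 = -⅓*58 = -58/3 ≈ -19.333)
k(D) = D² - 7*D
E(h) = 9 + h² - 58*h/3 (E(h) = (h² - 58*h/3) + (-3)² = (h² - 58*h/3) + 9 = 9 + h² - 58*h/3)
1/E(k(9)) = 1/(9 + (9*(-7 + 9))² - 174*(-7 + 9)) = 1/(9 + (9*2)² - 174*2) = 1/(9 + 18² - 58/3*18) = 1/(9 + 324 - 348) = 1/(-15) = -1/15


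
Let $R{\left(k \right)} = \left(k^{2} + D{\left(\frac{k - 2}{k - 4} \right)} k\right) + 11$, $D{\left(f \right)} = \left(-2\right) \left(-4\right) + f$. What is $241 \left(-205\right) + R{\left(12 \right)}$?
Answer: $-49139$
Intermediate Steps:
$D{\left(f \right)} = 8 + f$
$R{\left(k \right)} = 11 + k^{2} + k \left(8 + \frac{-2 + k}{-4 + k}\right)$ ($R{\left(k \right)} = \left(k^{2} + \left(8 + \frac{k - 2}{k - 4}\right) k\right) + 11 = \left(k^{2} + \left(8 + \frac{-2 + k}{-4 + k}\right) k\right) + 11 = \left(k^{2} + k \left(8 + \frac{-2 + k}{-4 + k}\right)\right) + 11 = 11 + k^{2} + k \left(8 + \frac{-2 + k}{-4 + k}\right)$)
$241 \left(-205\right) + R{\left(12 \right)} = 241 \left(-205\right) + \frac{-44 + 12^{3} - 276 + 5 \cdot 12^{2}}{-4 + 12} = -49405 + \frac{-44 + 1728 - 276 + 5 \cdot 144}{8} = -49405 + \frac{-44 + 1728 - 276 + 720}{8} = -49405 + \frac{1}{8} \cdot 2128 = -49405 + 266 = -49139$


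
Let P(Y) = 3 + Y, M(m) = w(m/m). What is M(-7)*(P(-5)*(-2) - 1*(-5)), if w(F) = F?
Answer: 9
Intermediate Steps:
M(m) = 1 (M(m) = m/m = 1)
M(-7)*(P(-5)*(-2) - 1*(-5)) = 1*((3 - 5)*(-2) - 1*(-5)) = 1*(-2*(-2) + 5) = 1*(4 + 5) = 1*9 = 9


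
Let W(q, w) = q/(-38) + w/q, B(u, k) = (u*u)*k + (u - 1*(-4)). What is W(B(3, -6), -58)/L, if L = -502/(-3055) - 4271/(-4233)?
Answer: 1214214885/576569098 ≈ 2.1059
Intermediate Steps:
B(u, k) = 4 + u + k*u² (B(u, k) = u²*k + (u + 4) = k*u² + (4 + u) = 4 + u + k*u²)
W(q, w) = -q/38 + w/q (W(q, w) = q*(-1/38) + w/q = -q/38 + w/q)
L = 15172871/12931815 (L = -502*(-1/3055) - 4271*(-1/4233) = 502/3055 + 4271/4233 = 15172871/12931815 ≈ 1.1733)
W(B(3, -6), -58)/L = (-(4 + 3 - 6*3²)/38 - 58/(4 + 3 - 6*3²))/(15172871/12931815) = (-(4 + 3 - 6*9)/38 - 58/(4 + 3 - 6*9))*(12931815/15172871) = (-(4 + 3 - 54)/38 - 58/(4 + 3 - 54))*(12931815/15172871) = (-1/38*(-47) - 58/(-47))*(12931815/15172871) = (47/38 - 58*(-1/47))*(12931815/15172871) = (47/38 + 58/47)*(12931815/15172871) = (4413/1786)*(12931815/15172871) = 1214214885/576569098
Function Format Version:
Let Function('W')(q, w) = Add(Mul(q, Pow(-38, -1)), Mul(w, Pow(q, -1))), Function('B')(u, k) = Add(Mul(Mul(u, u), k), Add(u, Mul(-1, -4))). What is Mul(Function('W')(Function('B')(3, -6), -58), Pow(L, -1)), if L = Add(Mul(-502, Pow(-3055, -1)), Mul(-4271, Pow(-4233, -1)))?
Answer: Rational(1214214885, 576569098) ≈ 2.1059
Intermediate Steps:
Function('B')(u, k) = Add(4, u, Mul(k, Pow(u, 2))) (Function('B')(u, k) = Add(Mul(Pow(u, 2), k), Add(u, 4)) = Add(Mul(k, Pow(u, 2)), Add(4, u)) = Add(4, u, Mul(k, Pow(u, 2))))
Function('W')(q, w) = Add(Mul(Rational(-1, 38), q), Mul(w, Pow(q, -1))) (Function('W')(q, w) = Add(Mul(q, Rational(-1, 38)), Mul(w, Pow(q, -1))) = Add(Mul(Rational(-1, 38), q), Mul(w, Pow(q, -1))))
L = Rational(15172871, 12931815) (L = Add(Mul(-502, Rational(-1, 3055)), Mul(-4271, Rational(-1, 4233))) = Add(Rational(502, 3055), Rational(4271, 4233)) = Rational(15172871, 12931815) ≈ 1.1733)
Mul(Function('W')(Function('B')(3, -6), -58), Pow(L, -1)) = Mul(Add(Mul(Rational(-1, 38), Add(4, 3, Mul(-6, Pow(3, 2)))), Mul(-58, Pow(Add(4, 3, Mul(-6, Pow(3, 2))), -1))), Pow(Rational(15172871, 12931815), -1)) = Mul(Add(Mul(Rational(-1, 38), Add(4, 3, Mul(-6, 9))), Mul(-58, Pow(Add(4, 3, Mul(-6, 9)), -1))), Rational(12931815, 15172871)) = Mul(Add(Mul(Rational(-1, 38), Add(4, 3, -54)), Mul(-58, Pow(Add(4, 3, -54), -1))), Rational(12931815, 15172871)) = Mul(Add(Mul(Rational(-1, 38), -47), Mul(-58, Pow(-47, -1))), Rational(12931815, 15172871)) = Mul(Add(Rational(47, 38), Mul(-58, Rational(-1, 47))), Rational(12931815, 15172871)) = Mul(Add(Rational(47, 38), Rational(58, 47)), Rational(12931815, 15172871)) = Mul(Rational(4413, 1786), Rational(12931815, 15172871)) = Rational(1214214885, 576569098)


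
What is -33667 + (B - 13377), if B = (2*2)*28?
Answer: -46932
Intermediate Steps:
B = 112 (B = 4*28 = 112)
-33667 + (B - 13377) = -33667 + (112 - 13377) = -33667 - 13265 = -46932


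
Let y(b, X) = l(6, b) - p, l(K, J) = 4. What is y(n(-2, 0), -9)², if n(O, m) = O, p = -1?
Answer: 25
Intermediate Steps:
y(b, X) = 5 (y(b, X) = 4 - 1*(-1) = 4 + 1 = 5)
y(n(-2, 0), -9)² = 5² = 25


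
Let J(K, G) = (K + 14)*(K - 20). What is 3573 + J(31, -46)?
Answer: 4068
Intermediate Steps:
J(K, G) = (-20 + K)*(14 + K) (J(K, G) = (14 + K)*(-20 + K) = (-20 + K)*(14 + K))
3573 + J(31, -46) = 3573 + (-280 + 31² - 6*31) = 3573 + (-280 + 961 - 186) = 3573 + 495 = 4068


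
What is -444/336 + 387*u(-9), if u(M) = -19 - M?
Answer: -108397/28 ≈ -3871.3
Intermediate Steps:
-444/336 + 387*u(-9) = -444/336 + 387*(-19 - 1*(-9)) = -444*1/336 + 387*(-19 + 9) = -37/28 + 387*(-10) = -37/28 - 3870 = -108397/28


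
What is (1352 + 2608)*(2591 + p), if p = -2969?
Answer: -1496880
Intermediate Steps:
(1352 + 2608)*(2591 + p) = (1352 + 2608)*(2591 - 2969) = 3960*(-378) = -1496880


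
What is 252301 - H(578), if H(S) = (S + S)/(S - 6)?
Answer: 36078754/143 ≈ 2.5230e+5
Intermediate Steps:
H(S) = 2*S/(-6 + S) (H(S) = (2*S)/(-6 + S) = 2*S/(-6 + S))
252301 - H(578) = 252301 - 2*578/(-6 + 578) = 252301 - 2*578/572 = 252301 - 1*289/143 = 252301 - 289/143 = 36078754/143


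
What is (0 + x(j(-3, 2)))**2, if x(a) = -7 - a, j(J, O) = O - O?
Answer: 49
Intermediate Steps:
j(J, O) = 0
(0 + x(j(-3, 2)))**2 = (0 + (-7 - 1*0))**2 = (0 + (-7 + 0))**2 = (0 - 7)**2 = (-7)**2 = 49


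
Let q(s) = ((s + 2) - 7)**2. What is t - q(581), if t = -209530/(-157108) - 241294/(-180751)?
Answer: -4710754662992513/14198714054 ≈ -3.3177e+5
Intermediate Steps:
t = 37890987391/14198714054 (t = -209530*(-1/157108) - 241294*(-1/180751) = 104765/78554 + 241294/180751 = 37890987391/14198714054 ≈ 2.6686)
q(s) = (-5 + s)**2 (q(s) = ((2 + s) - 7)**2 = (-5 + s)**2)
t - q(581) = 37890987391/14198714054 - (-5 + 581)**2 = 37890987391/14198714054 - 1*576**2 = 37890987391/14198714054 - 1*331776 = 37890987391/14198714054 - 331776 = -4710754662992513/14198714054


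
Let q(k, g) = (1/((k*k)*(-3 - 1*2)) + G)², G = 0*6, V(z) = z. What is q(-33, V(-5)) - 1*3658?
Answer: -108452475449/29648025 ≈ -3658.0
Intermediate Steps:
G = 0
q(k, g) = 1/(25*k⁴) (q(k, g) = (1/((k*k)*(-3 - 1*2)) + 0)² = (1/(k²*(-3 - 2)) + 0)² = (1/(k²*(-5)) + 0)² = (1/(-5*k²) + 0)² = (-1/(5*k²) + 0)² = (-1/(5*k²))² = 1/(25*k⁴))
q(-33, V(-5)) - 1*3658 = (1/25)/(-33)⁴ - 1*3658 = (1/25)*(1/1185921) - 3658 = 1/29648025 - 3658 = -108452475449/29648025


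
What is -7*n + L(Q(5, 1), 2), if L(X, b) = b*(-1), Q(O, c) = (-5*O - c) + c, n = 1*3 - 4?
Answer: 5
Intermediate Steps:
n = -1 (n = 3 - 4 = -1)
Q(O, c) = -5*O (Q(O, c) = (-c - 5*O) + c = -5*O)
L(X, b) = -b
-7*n + L(Q(5, 1), 2) = -7*(-1) - 1*2 = 7 - 2 = 5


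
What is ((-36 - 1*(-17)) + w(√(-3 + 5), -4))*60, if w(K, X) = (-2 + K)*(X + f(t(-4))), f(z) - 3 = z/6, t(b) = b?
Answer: -940 - 100*√2 ≈ -1081.4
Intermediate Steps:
f(z) = 3 + z/6
w(K, X) = (-2 + K)*(7/3 + X) (w(K, X) = (-2 + K)*(X + (3 + (⅙)*(-4))) = (-2 + K)*(X + (3 - ⅔)) = (-2 + K)*(X + 7/3) = (-2 + K)*(7/3 + X))
((-36 - 1*(-17)) + w(√(-3 + 5), -4))*60 = ((-36 - 1*(-17)) + (-14/3 - 2*(-4) + 7*√(-3 + 5)/3 + √(-3 + 5)*(-4)))*60 = ((-36 + 17) + (-14/3 + 8 + 7*√2/3 + √2*(-4)))*60 = (-19 + (-14/3 + 8 + 7*√2/3 - 4*√2))*60 = (-19 + (10/3 - 5*√2/3))*60 = (-47/3 - 5*√2/3)*60 = -940 - 100*√2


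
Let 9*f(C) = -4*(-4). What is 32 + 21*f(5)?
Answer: 208/3 ≈ 69.333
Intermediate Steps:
f(C) = 16/9 (f(C) = (-4*(-4))/9 = (1/9)*16 = 16/9)
32 + 21*f(5) = 32 + 21*(16/9) = 32 + 112/3 = 208/3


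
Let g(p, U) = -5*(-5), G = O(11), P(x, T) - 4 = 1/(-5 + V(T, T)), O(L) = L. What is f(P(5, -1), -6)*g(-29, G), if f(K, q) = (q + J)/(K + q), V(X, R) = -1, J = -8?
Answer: 2100/13 ≈ 161.54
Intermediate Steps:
P(x, T) = 23/6 (P(x, T) = 4 + 1/(-5 - 1) = 4 + 1/(-6) = 4 - 1/6 = 23/6)
G = 11
g(p, U) = 25
f(K, q) = (-8 + q)/(K + q) (f(K, q) = (q - 8)/(K + q) = (-8 + q)/(K + q))
f(P(5, -1), -6)*g(-29, G) = ((-8 - 6)/(23/6 - 6))*25 = (-14/(-13/6))*25 = -6/13*(-14)*25 = (84/13)*25 = 2100/13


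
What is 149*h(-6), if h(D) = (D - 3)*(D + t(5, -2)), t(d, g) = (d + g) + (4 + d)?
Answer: -8046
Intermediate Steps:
t(d, g) = 4 + g + 2*d
h(D) = (-3 + D)*(12 + D) (h(D) = (D - 3)*(D + (4 - 2 + 2*5)) = (-3 + D)*(D + (4 - 2 + 10)) = (-3 + D)*(D + 12) = (-3 + D)*(12 + D))
149*h(-6) = 149*(-36 + (-6)² + 9*(-6)) = 149*(-36 + 36 - 54) = 149*(-54) = -8046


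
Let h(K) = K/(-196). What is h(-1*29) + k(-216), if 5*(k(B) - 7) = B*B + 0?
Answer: 9151581/980 ≈ 9338.3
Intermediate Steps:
k(B) = 7 + B²/5 (k(B) = 7 + (B*B + 0)/5 = 7 + (B² + 0)/5 = 7 + B²/5)
h(K) = -K/196 (h(K) = K*(-1/196) = -K/196)
h(-1*29) + k(-216) = -(-1)*29/196 + (7 + (⅕)*(-216)²) = -1/196*(-29) + (7 + (⅕)*46656) = 29/196 + (7 + 46656/5) = 29/196 + 46691/5 = 9151581/980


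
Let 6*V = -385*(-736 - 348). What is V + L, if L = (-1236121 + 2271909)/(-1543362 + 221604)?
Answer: 45968022416/660879 ≈ 69556.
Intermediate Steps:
L = -517894/660879 (L = 1035788/(-1321758) = 1035788*(-1/1321758) = -517894/660879 ≈ -0.78364)
V = 208670/3 (V = (-385*(-736 - 348))/6 = (-385*(-1084))/6 = (⅙)*417340 = 208670/3 ≈ 69557.)
V + L = 208670/3 - 517894/660879 = 45968022416/660879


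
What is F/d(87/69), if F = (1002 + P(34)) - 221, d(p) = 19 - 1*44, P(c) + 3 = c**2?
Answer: -1934/25 ≈ -77.360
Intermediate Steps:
P(c) = -3 + c**2
d(p) = -25 (d(p) = 19 - 44 = -25)
F = 1934 (F = (1002 + (-3 + 34**2)) - 221 = (1002 + (-3 + 1156)) - 221 = (1002 + 1153) - 221 = 2155 - 221 = 1934)
F/d(87/69) = 1934/(-25) = 1934*(-1/25) = -1934/25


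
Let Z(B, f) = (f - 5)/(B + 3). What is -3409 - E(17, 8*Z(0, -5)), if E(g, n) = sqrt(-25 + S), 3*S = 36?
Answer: -3409 - I*sqrt(13) ≈ -3409.0 - 3.6056*I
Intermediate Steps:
Z(B, f) = (-5 + f)/(3 + B)
S = 12 (S = (1/3)*36 = 12)
E(g, n) = I*sqrt(13) (E(g, n) = sqrt(-25 + 12) = sqrt(-13) = I*sqrt(13))
-3409 - E(17, 8*Z(0, -5)) = -3409 - I*sqrt(13)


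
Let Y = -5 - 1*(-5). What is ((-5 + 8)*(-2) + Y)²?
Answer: 36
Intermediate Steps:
Y = 0 (Y = -5 + 5 = 0)
((-5 + 8)*(-2) + Y)² = ((-5 + 8)*(-2) + 0)² = (3*(-2) + 0)² = (-6 + 0)² = (-6)² = 36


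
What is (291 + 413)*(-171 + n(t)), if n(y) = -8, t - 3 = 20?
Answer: -126016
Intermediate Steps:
t = 23 (t = 3 + 20 = 23)
(291 + 413)*(-171 + n(t)) = (291 + 413)*(-171 - 8) = 704*(-179) = -126016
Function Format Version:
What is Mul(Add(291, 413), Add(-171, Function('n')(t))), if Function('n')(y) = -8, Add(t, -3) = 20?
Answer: -126016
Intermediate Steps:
t = 23 (t = Add(3, 20) = 23)
Mul(Add(291, 413), Add(-171, Function('n')(t))) = Mul(Add(291, 413), Add(-171, -8)) = Mul(704, -179) = -126016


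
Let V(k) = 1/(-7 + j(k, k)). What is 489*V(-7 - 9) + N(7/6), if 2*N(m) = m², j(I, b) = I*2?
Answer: -11099/936 ≈ -11.858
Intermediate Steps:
j(I, b) = 2*I
V(k) = 1/(-7 + 2*k)
N(m) = m²/2
489*V(-7 - 9) + N(7/6) = 489/(-7 + 2*(-7 - 9)) + (7/6)²/2 = 489/(-7 + 2*(-16)) + (7*(⅙))²/2 = 489/(-7 - 32) + (7/6)²/2 = 489/(-39) + (½)*(49/36) = 489*(-1/39) + 49/72 = -163/13 + 49/72 = -11099/936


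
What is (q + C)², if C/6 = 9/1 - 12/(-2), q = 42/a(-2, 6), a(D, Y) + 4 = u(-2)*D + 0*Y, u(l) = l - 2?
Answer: 40401/4 ≈ 10100.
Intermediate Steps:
u(l) = -2 + l
a(D, Y) = -4 - 4*D (a(D, Y) = -4 + ((-2 - 2)*D + 0*Y) = -4 + (-4*D + 0) = -4 - 4*D)
q = 21/2 (q = 42/(-4 - 4*(-2)) = 42/(-4 + 8) = 42/4 = 42*(¼) = 21/2 ≈ 10.500)
C = 90 (C = 6*(9/1 - 12/(-2)) = 6*(9*1 - 12*(-½)) = 6*(9 + 6) = 6*15 = 90)
(q + C)² = (21/2 + 90)² = (201/2)² = 40401/4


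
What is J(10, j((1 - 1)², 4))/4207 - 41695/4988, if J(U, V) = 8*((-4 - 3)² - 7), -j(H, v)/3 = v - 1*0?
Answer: -24819271/2997788 ≈ -8.2792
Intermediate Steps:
j(H, v) = -3*v (j(H, v) = -3*(v - 1*0) = -3*(v + 0) = -3*v)
J(U, V) = 336 (J(U, V) = 8*((-7)² - 7) = 8*(49 - 7) = 8*42 = 336)
J(10, j((1 - 1)², 4))/4207 - 41695/4988 = 336/4207 - 41695/4988 = 336*(1/4207) - 41695*1/4988 = 48/601 - 41695/4988 = -24819271/2997788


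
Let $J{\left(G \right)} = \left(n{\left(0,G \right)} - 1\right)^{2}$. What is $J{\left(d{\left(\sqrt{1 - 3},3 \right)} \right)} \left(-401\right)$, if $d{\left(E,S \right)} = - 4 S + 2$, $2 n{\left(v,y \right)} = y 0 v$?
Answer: $-401$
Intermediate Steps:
$n{\left(v,y \right)} = 0$ ($n{\left(v,y \right)} = \frac{y 0 v}{2} = \frac{0 v}{2} = \frac{1}{2} \cdot 0 = 0$)
$d{\left(E,S \right)} = 2 - 4 S$
$J{\left(G \right)} = 1$ ($J{\left(G \right)} = \left(0 - 1\right)^{2} = \left(-1\right)^{2} = 1$)
$J{\left(d{\left(\sqrt{1 - 3},3 \right)} \right)} \left(-401\right) = 1 \left(-401\right) = -401$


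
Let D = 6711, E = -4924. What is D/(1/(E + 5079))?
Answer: 1040205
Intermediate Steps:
D/(1/(E + 5079)) = 6711/(1/(-4924 + 5079)) = 6711/(1/155) = 6711*155 = 1040205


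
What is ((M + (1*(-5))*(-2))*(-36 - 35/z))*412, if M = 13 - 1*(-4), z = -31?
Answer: -12025044/31 ≈ -3.8790e+5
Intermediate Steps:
M = 17 (M = 13 + 4 = 17)
((M + (1*(-5))*(-2))*(-36 - 35/z))*412 = ((17 + (1*(-5))*(-2))*(-36 - 35/(-31)))*412 = ((17 - 5*(-2))*(-36 - 35*(-1/31)))*412 = ((17 + 10)*(-36 + 35/31))*412 = (27*(-1081/31))*412 = -29187/31*412 = -12025044/31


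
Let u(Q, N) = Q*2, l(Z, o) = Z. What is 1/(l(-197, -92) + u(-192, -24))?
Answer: -1/581 ≈ -0.0017212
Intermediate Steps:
u(Q, N) = 2*Q
1/(l(-197, -92) + u(-192, -24)) = 1/(-197 + 2*(-192)) = 1/(-197 - 384) = 1/(-581) = -1/581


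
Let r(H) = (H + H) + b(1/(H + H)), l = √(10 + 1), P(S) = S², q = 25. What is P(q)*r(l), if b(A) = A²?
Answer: 625/44 + 1250*√11 ≈ 4160.0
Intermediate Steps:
l = √11 ≈ 3.3166
r(H) = 2*H + 1/(4*H²) (r(H) = (H + H) + (1/(H + H))² = 2*H + (1/(2*H))² = 2*H + 1/(4*H²))
P(q)*r(l) = 25²*(2*√11 + 1/(4*(√11)²)) = 625*(2*√11 + (¼)*(1/11)) = 625*(2*√11 + 1/44) = 625*(1/44 + 2*√11) = 625/44 + 1250*√11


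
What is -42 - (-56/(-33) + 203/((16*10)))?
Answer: -237419/5280 ≈ -44.966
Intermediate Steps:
-42 - (-56/(-33) + 203/((16*10))) = -42 - (-56*(-1/33) + 203/160) = -42 - (56/33 + 203*(1/160)) = -42 - (56/33 + 203/160) = -42 - 1*15659/5280 = -42 - 15659/5280 = -237419/5280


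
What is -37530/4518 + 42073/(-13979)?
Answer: -39706538/3508729 ≈ -11.316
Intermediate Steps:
-37530/4518 + 42073/(-13979) = -37530*1/4518 + 42073*(-1/13979) = -2085/251 - 42073/13979 = -39706538/3508729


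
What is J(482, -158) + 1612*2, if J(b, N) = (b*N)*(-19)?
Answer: 1450188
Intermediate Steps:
J(b, N) = -19*N*b (J(b, N) = (N*b)*(-19) = -19*N*b)
J(482, -158) + 1612*2 = -19*(-158)*482 + 1612*2 = 1446964 + 3224 = 1450188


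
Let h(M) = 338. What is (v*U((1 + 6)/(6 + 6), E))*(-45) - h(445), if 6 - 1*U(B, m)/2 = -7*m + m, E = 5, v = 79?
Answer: -256298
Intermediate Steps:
U(B, m) = 12 + 12*m (U(B, m) = 12 - 2*(-7*m + m) = 12 - (-12)*m = 12 + 12*m)
(v*U((1 + 6)/(6 + 6), E))*(-45) - h(445) = (79*(12 + 12*5))*(-45) - 1*338 = (79*(12 + 60))*(-45) - 338 = (79*72)*(-45) - 338 = 5688*(-45) - 338 = -255960 - 338 = -256298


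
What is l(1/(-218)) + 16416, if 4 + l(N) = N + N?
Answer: 1788907/109 ≈ 16412.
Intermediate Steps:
l(N) = -4 + 2*N (l(N) = -4 + (N + N) = -4 + 2*N)
l(1/(-218)) + 16416 = (-4 + 2/(-218)) + 16416 = (-4 + 2*(-1/218)) + 16416 = (-4 - 1/109) + 16416 = -437/109 + 16416 = 1788907/109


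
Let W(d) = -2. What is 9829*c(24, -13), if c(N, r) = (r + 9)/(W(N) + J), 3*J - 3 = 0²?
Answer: 39316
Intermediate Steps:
J = 1 (J = 1 + (⅓)*0² = 1 + (⅓)*0 = 1 + 0 = 1)
c(N, r) = -9 - r (c(N, r) = (r + 9)/(-2 + 1) = (9 + r)/(-1) = (9 + r)*(-1) = -9 - r)
9829*c(24, -13) = 9829*(-9 - 1*(-13)) = 9829*(-9 + 13) = 9829*4 = 39316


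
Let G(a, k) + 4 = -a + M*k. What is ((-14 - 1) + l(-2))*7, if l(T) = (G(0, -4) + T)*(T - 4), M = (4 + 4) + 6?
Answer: 2499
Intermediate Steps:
M = 14 (M = 8 + 6 = 14)
G(a, k) = -4 - a + 14*k (G(a, k) = -4 + (-a + 14*k) = -4 - a + 14*k)
l(T) = (-60 + T)*(-4 + T) (l(T) = ((-4 - 1*0 + 14*(-4)) + T)*(T - 4) = ((-4 + 0 - 56) + T)*(-4 + T) = (-60 + T)*(-4 + T))
((-14 - 1) + l(-2))*7 = ((-14 - 1) + (240 + (-2)² - 64*(-2)))*7 = (-15 + (240 + 4 + 128))*7 = (-15 + 372)*7 = 357*7 = 2499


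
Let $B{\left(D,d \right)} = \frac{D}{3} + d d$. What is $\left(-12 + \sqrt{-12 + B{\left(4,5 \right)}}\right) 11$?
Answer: $-132 + \frac{11 \sqrt{129}}{3} \approx -90.355$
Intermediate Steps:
$B{\left(D,d \right)} = d^{2} + \frac{D}{3}$ ($B{\left(D,d \right)} = \frac{D}{3} + d^{2} = d^{2} + \frac{D}{3}$)
$\left(-12 + \sqrt{-12 + B{\left(4,5 \right)}}\right) 11 = \left(-12 + \sqrt{-12 + \left(5^{2} + \frac{1}{3} \cdot 4\right)}\right) 11 = \left(-12 + \sqrt{-12 + \left(25 + \frac{4}{3}\right)}\right) 11 = \left(-12 + \sqrt{-12 + \frac{79}{3}}\right) 11 = \left(-12 + \sqrt{\frac{43}{3}}\right) 11 = \left(-12 + \frac{\sqrt{129}}{3}\right) 11 = -132 + \frac{11 \sqrt{129}}{3}$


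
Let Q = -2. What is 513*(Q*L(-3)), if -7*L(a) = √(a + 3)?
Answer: 0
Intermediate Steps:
L(a) = -√(3 + a)/7 (L(a) = -√(a + 3)/7 = -√(3 + a)/7)
513*(Q*L(-3)) = 513*(-(-2)*√(3 - 3)/7) = 513*(-(-2)*√0/7) = 513*(-(-2)*0/7) = 513*(-2*0) = 513*0 = 0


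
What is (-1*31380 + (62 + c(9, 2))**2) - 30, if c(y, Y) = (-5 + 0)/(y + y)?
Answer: -8942519/324 ≈ -27600.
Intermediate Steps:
c(y, Y) = -5/(2*y) (c(y, Y) = -5*1/(2*y) = -5/(2*y))
(-1*31380 + (62 + c(9, 2))**2) - 30 = (-1*31380 + (62 - 5/2/9)**2) - 30 = (-31380 + (62 - 5/2*1/9)**2) - 30 = (-31380 + (62 - 5/18)**2) - 30 = (-31380 + (1111/18)**2) - 30 = (-31380 + 1234321/324) - 30 = -8932799/324 - 30 = -8942519/324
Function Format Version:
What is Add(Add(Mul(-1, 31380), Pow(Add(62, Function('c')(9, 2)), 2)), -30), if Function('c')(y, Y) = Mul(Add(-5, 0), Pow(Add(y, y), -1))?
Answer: Rational(-8942519, 324) ≈ -27600.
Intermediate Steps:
Function('c')(y, Y) = Mul(Rational(-5, 2), Pow(y, -1)) (Function('c')(y, Y) = Mul(-5, Pow(Mul(2, y), -1)) = Mul(-5, Mul(Rational(1, 2), Pow(y, -1))) = Mul(Rational(-5, 2), Pow(y, -1)))
Add(Add(Mul(-1, 31380), Pow(Add(62, Function('c')(9, 2)), 2)), -30) = Add(Add(Mul(-1, 31380), Pow(Add(62, Mul(Rational(-5, 2), Pow(9, -1))), 2)), -30) = Add(Add(-31380, Pow(Add(62, Mul(Rational(-5, 2), Rational(1, 9))), 2)), -30) = Add(Add(-31380, Pow(Add(62, Rational(-5, 18)), 2)), -30) = Add(Add(-31380, Pow(Rational(1111, 18), 2)), -30) = Add(Add(-31380, Rational(1234321, 324)), -30) = Add(Rational(-8932799, 324), -30) = Rational(-8942519, 324)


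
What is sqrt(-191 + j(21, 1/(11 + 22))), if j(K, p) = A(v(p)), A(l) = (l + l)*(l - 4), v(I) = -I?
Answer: I*sqrt(207733)/33 ≈ 13.811*I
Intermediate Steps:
A(l) = 2*l*(-4 + l) (A(l) = (2*l)*(-4 + l) = 2*l*(-4 + l))
j(K, p) = -2*p*(-4 - p) (j(K, p) = 2*(-p)*(-4 - p) = -2*p*(-4 - p))
sqrt(-191 + j(21, 1/(11 + 22))) = sqrt(-191 + 2*(4 + 1/(11 + 22))/(11 + 22)) = sqrt(-191 + 2*(4 + 1/33)/33) = sqrt(-191 + 2*(1/33)*(4 + 1/33)) = sqrt(-191 + 2*(1/33)*(133/33)) = sqrt(-191 + 266/1089) = sqrt(-207733/1089) = I*sqrt(207733)/33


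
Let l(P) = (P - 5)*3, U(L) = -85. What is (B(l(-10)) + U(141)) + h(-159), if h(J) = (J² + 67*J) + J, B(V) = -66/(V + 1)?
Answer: 28771/2 ≈ 14386.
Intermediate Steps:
l(P) = -15 + 3*P (l(P) = (-5 + P)*3 = -15 + 3*P)
B(V) = -66/(1 + V)
h(J) = J² + 68*J
(B(l(-10)) + U(141)) + h(-159) = (-66/(1 + (-15 + 3*(-10))) - 85) - 159*(68 - 159) = (-66/(1 + (-15 - 30)) - 85) - 159*(-91) = (-66/(1 - 45) - 85) + 14469 = (-66/(-44) - 85) + 14469 = (-66*(-1/44) - 85) + 14469 = (3/2 - 85) + 14469 = -167/2 + 14469 = 28771/2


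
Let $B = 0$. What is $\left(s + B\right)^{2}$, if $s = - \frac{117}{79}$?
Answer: $\frac{13689}{6241} \approx 2.1934$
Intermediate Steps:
$s = - \frac{117}{79}$ ($s = \left(-117\right) \frac{1}{79} = - \frac{117}{79} \approx -1.481$)
$\left(s + B\right)^{2} = \left(- \frac{117}{79} + 0\right)^{2} = \left(- \frac{117}{79}\right)^{2} = \frac{13689}{6241}$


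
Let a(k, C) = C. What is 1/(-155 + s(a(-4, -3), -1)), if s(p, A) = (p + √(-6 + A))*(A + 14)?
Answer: -194/38819 - 13*I*√7/38819 ≈ -0.0049976 - 0.00088603*I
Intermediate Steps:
s(p, A) = (14 + A)*(p + √(-6 + A)) (s(p, A) = (p + √(-6 + A))*(14 + A) = (14 + A)*(p + √(-6 + A)))
1/(-155 + s(a(-4, -3), -1)) = 1/(-155 + (14*(-3) + 14*√(-6 - 1) - 1*(-3) - √(-6 - 1))) = 1/(-155 + (-42 + 14*√(-7) + 3 - √(-7))) = 1/(-155 + (-42 + 14*(I*√7) + 3 - I*√7)) = 1/(-155 + (-42 + 14*I*√7 + 3 - I*√7)) = 1/(-155 + (-39 + 13*I*√7)) = 1/(-194 + 13*I*√7)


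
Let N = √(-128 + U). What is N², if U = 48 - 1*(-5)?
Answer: -75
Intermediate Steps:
U = 53 (U = 48 + 5 = 53)
N = 5*I*√3 (N = √(-128 + 53) = √(-75) = 5*I*√3 ≈ 8.6602*I)
N² = (5*I*√3)² = -75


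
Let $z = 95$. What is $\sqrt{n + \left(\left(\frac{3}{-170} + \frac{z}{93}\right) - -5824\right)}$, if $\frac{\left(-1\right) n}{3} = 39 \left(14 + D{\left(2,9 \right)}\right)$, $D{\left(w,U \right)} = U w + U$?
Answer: $\frac{\sqrt{256955835210}}{15810} \approx 32.063$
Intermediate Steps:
$D{\left(w,U \right)} = U + U w$
$n = -4797$ ($n = - 3 \cdot 39 \left(14 + 9 \left(1 + 2\right)\right) = - 3 \cdot 39 \left(14 + 9 \cdot 3\right) = - 3 \cdot 39 \left(14 + 27\right) = - 3 \cdot 39 \cdot 41 = \left(-3\right) 1599 = -4797$)
$\sqrt{n + \left(\left(\frac{3}{-170} + \frac{z}{93}\right) - -5824\right)} = \sqrt{-4797 + \left(\left(\frac{3}{-170} + \frac{95}{93}\right) - -5824\right)} = \sqrt{-4797 + \left(\left(3 \left(- \frac{1}{170}\right) + 95 \cdot \frac{1}{93}\right) + 5824\right)} = \sqrt{-4797 + \left(\left(- \frac{3}{170} + \frac{95}{93}\right) + 5824\right)} = \sqrt{-4797 + \left(\frac{15871}{15810} + 5824\right)} = \sqrt{-4797 + \frac{92093311}{15810}} = \sqrt{\frac{16252741}{15810}} = \frac{\sqrt{256955835210}}{15810}$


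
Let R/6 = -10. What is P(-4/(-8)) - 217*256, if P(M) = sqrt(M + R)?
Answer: -55552 + I*sqrt(238)/2 ≈ -55552.0 + 7.7136*I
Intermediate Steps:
R = -60 (R = 6*(-10) = -60)
P(M) = sqrt(-60 + M) (P(M) = sqrt(M - 60) = sqrt(-60 + M))
P(-4/(-8)) - 217*256 = sqrt(-60 - 4/(-8)) - 217*256 = sqrt(-60 - 4*(-1/8)) - 55552 = sqrt(-60 + 1/2) - 55552 = sqrt(-119/2) - 55552 = I*sqrt(238)/2 - 55552 = -55552 + I*sqrt(238)/2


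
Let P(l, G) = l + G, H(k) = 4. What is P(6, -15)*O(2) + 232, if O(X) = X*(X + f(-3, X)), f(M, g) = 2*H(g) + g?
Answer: 16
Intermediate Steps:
f(M, g) = 8 + g (f(M, g) = 2*4 + g = 8 + g)
O(X) = X*(8 + 2*X) (O(X) = X*(X + (8 + X)) = X*(8 + 2*X))
P(l, G) = G + l
P(6, -15)*O(2) + 232 = (-15 + 6)*(2*2*(4 + 2)) + 232 = -18*2*6 + 232 = -9*24 + 232 = -216 + 232 = 16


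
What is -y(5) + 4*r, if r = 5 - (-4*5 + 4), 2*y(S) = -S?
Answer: 173/2 ≈ 86.500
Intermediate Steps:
y(S) = -S/2 (y(S) = (-S)/2 = -S/2)
r = 21 (r = 5 - (-20 + 4) = 5 - 1*(-16) = 5 + 16 = 21)
-y(5) + 4*r = -(-1)*5/2 + 4*21 = -1*(-5/2) + 84 = 5/2 + 84 = 173/2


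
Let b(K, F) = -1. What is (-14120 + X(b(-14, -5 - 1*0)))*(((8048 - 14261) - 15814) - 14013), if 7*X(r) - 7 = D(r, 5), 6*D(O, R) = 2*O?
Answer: 10685860000/21 ≈ 5.0885e+8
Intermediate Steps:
D(O, R) = O/3 (D(O, R) = (2*O)/6 = O/3)
X(r) = 1 + r/21 (X(r) = 1 + (r/3)/7 = 1 + r/21)
(-14120 + X(b(-14, -5 - 1*0)))*(((8048 - 14261) - 15814) - 14013) = (-14120 + (1 + (1/21)*(-1)))*(((8048 - 14261) - 15814) - 14013) = (-14120 + (1 - 1/21))*((-6213 - 15814) - 14013) = (-14120 + 20/21)*(-22027 - 14013) = -296500/21*(-36040) = 10685860000/21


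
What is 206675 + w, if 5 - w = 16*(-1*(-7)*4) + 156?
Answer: 206076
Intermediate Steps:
w = -599 (w = 5 - (16*(-1*(-7)*4) + 156) = 5 - (16*(7*4) + 156) = 5 - (16*28 + 156) = 5 - (448 + 156) = 5 - 1*604 = 5 - 604 = -599)
206675 + w = 206675 - 599 = 206076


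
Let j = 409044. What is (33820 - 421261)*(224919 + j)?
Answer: -245623258683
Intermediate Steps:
(33820 - 421261)*(224919 + j) = (33820 - 421261)*(224919 + 409044) = -387441*633963 = -245623258683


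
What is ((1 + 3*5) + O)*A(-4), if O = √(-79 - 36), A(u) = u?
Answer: -64 - 4*I*√115 ≈ -64.0 - 42.895*I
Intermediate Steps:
O = I*√115 (O = √(-115) = I*√115 ≈ 10.724*I)
((1 + 3*5) + O)*A(-4) = ((1 + 3*5) + I*√115)*(-4) = ((1 + 15) + I*√115)*(-4) = (16 + I*√115)*(-4) = -64 - 4*I*√115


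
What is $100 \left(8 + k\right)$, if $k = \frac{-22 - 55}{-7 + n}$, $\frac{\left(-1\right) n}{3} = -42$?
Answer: $\frac{12500}{17} \approx 735.29$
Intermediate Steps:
$n = 126$ ($n = \left(-3\right) \left(-42\right) = 126$)
$k = - \frac{11}{17}$ ($k = \frac{-22 - 55}{-7 + 126} = - \frac{77}{119} = \left(-77\right) \frac{1}{119} = - \frac{11}{17} \approx -0.64706$)
$100 \left(8 + k\right) = 100 \left(8 - \frac{11}{17}\right) = 100 \cdot \frac{125}{17} = \frac{12500}{17}$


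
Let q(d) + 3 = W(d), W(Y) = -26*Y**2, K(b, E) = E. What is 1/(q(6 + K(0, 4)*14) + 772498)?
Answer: 1/672551 ≈ 1.4869e-6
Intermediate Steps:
q(d) = -3 - 26*d**2
1/(q(6 + K(0, 4)*14) + 772498) = 1/((-3 - 26*(6 + 4*14)**2) + 772498) = 1/((-3 - 26*(6 + 56)**2) + 772498) = 1/((-3 - 26*62**2) + 772498) = 1/((-3 - 26*3844) + 772498) = 1/((-3 - 99944) + 772498) = 1/(-99947 + 772498) = 1/672551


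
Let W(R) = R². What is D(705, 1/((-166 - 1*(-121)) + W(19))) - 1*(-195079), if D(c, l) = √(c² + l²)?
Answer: 195079 + √49630928401/316 ≈ 1.9578e+5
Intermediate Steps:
D(705, 1/((-166 - 1*(-121)) + W(19))) - 1*(-195079) = √(705² + (1/((-166 - 1*(-121)) + 19²))²) - 1*(-195079) = √(497025 + (1/((-166 + 121) + 361))²) + 195079 = √(497025 + (1/(-45 + 361))²) + 195079 = √(497025 + (1/316)²) + 195079 = √(497025 + 1/99856) + 195079 = √(49630928401/99856) + 195079 = √49630928401/316 + 195079 = 195079 + √49630928401/316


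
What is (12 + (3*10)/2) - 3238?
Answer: -3211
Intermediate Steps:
(12 + (3*10)/2) - 3238 = (12 + (½)*30) - 3238 = (12 + 15) - 3238 = 27 - 3238 = -3211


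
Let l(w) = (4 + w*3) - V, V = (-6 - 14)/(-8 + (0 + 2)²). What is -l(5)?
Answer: -14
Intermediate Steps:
V = 5 (V = -20/(-8 + 2²) = -20/(-8 + 4) = -20/(-4) = -20*(-¼) = 5)
l(w) = -1 + 3*w (l(w) = (4 + w*3) - 1*5 = (4 + 3*w) - 5 = -1 + 3*w)
-l(5) = -(-1 + 3*5) = -(-1 + 15) = -1*14 = -14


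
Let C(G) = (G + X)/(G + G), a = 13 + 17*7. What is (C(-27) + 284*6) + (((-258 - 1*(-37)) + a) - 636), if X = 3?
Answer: 8815/9 ≈ 979.44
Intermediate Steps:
a = 132 (a = 13 + 119 = 132)
C(G) = (3 + G)/(2*G) (C(G) = (G + 3)/(G + G) = (3 + G)/((2*G)) = (3 + G)*(1/(2*G)) = (3 + G)/(2*G))
(C(-27) + 284*6) + (((-258 - 1*(-37)) + a) - 636) = ((½)*(3 - 27)/(-27) + 284*6) + (((-258 - 1*(-37)) + 132) - 636) = ((½)*(-1/27)*(-24) + 1704) + (((-258 + 37) + 132) - 636) = (4/9 + 1704) + ((-221 + 132) - 636) = 15340/9 + (-89 - 636) = 15340/9 - 725 = 8815/9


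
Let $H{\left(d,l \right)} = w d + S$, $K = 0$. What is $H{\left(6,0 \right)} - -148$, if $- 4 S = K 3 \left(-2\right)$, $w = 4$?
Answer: $172$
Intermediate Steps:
$S = 0$ ($S = - \frac{0 \cdot 3 \left(-2\right)}{4} = - \frac{0 \left(-2\right)}{4} = \left(- \frac{1}{4}\right) 0 = 0$)
$H{\left(d,l \right)} = 4 d$ ($H{\left(d,l \right)} = 4 d + 0 = 4 d$)
$H{\left(6,0 \right)} - -148 = 4 \cdot 6 - -148 = 24 + 148 = 172$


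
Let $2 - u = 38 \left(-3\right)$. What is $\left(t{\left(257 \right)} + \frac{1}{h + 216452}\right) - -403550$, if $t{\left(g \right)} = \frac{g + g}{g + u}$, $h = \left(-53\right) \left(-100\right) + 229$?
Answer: $\frac{33413615439757}{82798913} \approx 4.0355 \cdot 10^{5}$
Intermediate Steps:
$u = 116$ ($u = 2 - 38 \left(-3\right) = 2 - -114 = 2 + 114 = 116$)
$h = 5529$ ($h = 5300 + 229 = 5529$)
$t{\left(g \right)} = \frac{2 g}{116 + g}$ ($t{\left(g \right)} = \frac{g + g}{g + 116} = \frac{2 g}{116 + g}$)
$\left(t{\left(257 \right)} + \frac{1}{h + 216452}\right) - -403550 = \left(2 \cdot 257 \frac{1}{116 + 257} + \frac{1}{5529 + 216452}\right) - -403550 = \left(2 \cdot 257 \cdot \frac{1}{373} + \frac{1}{221981}\right) + 403550 = \left(\frac{514}{373} + \frac{1}{221981}\right) + 403550 = \frac{114098607}{82798913} + 403550 = \frac{33413615439757}{82798913}$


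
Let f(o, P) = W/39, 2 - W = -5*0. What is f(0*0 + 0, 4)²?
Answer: 4/1521 ≈ 0.0026299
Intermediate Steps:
W = 2 (W = 2 - (-5)*0 = 2 - 1*0 = 2 + 0 = 2)
f(o, P) = 2/39
f(0*0 + 0, 4)² = (2/39)² = 4/1521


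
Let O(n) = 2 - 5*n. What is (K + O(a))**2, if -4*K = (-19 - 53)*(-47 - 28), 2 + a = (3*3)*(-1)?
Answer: 1671849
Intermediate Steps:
a = -11 (a = -2 + (3*3)*(-1) = -2 + 9*(-1) = -2 - 9 = -11)
K = -1350 (K = -(-19 - 53)*(-47 - 28)/4 = -(-18)*(-75) = -1/4*5400 = -1350)
(K + O(a))**2 = (-1350 + (2 - 5*(-11)))**2 = (-1350 + (2 + 55))**2 = (-1350 + 57)**2 = (-1293)**2 = 1671849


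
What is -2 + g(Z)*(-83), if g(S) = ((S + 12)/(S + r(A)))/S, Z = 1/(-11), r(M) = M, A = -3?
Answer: -119671/34 ≈ -3519.7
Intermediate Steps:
Z = -1/11 ≈ -0.090909
g(S) = (12 + S)/(S*(-3 + S)) (g(S) = ((S + 12)/(S - 3))/S = ((12 + S)/(-3 + S))/S = (12 + S)/(S*(-3 + S)))
-2 + g(Z)*(-83) = -2 + ((12 - 1/11)/((-1/11)*(-3 - 1/11)))*(-83) = -2 - 11*131/11/(-34/11)*(-83) = -2 - 11*(-11/34)*131/11*(-83) = -2 + (1441/34)*(-83) = -2 - 119603/34 = -119671/34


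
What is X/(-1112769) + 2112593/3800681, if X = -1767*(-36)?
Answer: 234339897805/469919999521 ≈ 0.49868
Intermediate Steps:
X = 63612
X/(-1112769) + 2112593/3800681 = 63612/(-1112769) + 2112593/3800681 = 63612*(-1/1112769) + 2112593*(1/3800681) = -7068/123641 + 2112593/3800681 = 234339897805/469919999521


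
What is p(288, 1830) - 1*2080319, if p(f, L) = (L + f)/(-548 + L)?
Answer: -1333483420/641 ≈ -2.0803e+6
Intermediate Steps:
p(f, L) = (L + f)/(-548 + L)
p(288, 1830) - 1*2080319 = (1830 + 288)/(-548 + 1830) - 1*2080319 = 2118/1282 - 2080319 = (1/1282)*2118 - 2080319 = 1059/641 - 2080319 = -1333483420/641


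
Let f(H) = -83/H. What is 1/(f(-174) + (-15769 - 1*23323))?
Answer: -174/6801925 ≈ -2.5581e-5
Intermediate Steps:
1/(f(-174) + (-15769 - 1*23323)) = 1/(-83/(-174) + (-15769 - 1*23323)) = 1/(-83*(-1/174) + (-15769 - 23323)) = 1/(83/174 - 39092) = 1/(-6801925/174) = -174/6801925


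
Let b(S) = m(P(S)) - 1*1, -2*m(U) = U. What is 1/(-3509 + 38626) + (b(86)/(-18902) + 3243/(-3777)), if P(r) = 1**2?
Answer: -1434915444363/1671401902612 ≈ -0.85851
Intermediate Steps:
P(r) = 1
m(U) = -U/2
b(S) = -3/2 (b(S) = -1/2*1 - 1*1 = -1/2 - 1 = -3/2)
1/(-3509 + 38626) + (b(86)/(-18902) + 3243/(-3777)) = 1/(-3509 + 38626) + (-3/2/(-18902) + 3243/(-3777)) = 1/35117 + (-3/2*(-1/18902) + 3243*(-1/3777)) = 1/35117 + (3/37804 - 1081/1259) = 1/35117 - 40862347/47595236 = -1434915444363/1671401902612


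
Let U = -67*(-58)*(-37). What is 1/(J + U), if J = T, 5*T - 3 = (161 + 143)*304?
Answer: -5/626491 ≈ -7.9810e-6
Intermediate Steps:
T = 92419/5 (T = 3/5 + ((161 + 143)*304)/5 = 3/5 + (304*304)/5 = 3/5 + (1/5)*92416 = 3/5 + 92416/5 = 92419/5 ≈ 18484.)
J = 92419/5 ≈ 18484.
U = -143782 (U = 3886*(-37) = -143782)
1/(J + U) = 1/(92419/5 - 143782) = 1/(-626491/5) = -5/626491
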